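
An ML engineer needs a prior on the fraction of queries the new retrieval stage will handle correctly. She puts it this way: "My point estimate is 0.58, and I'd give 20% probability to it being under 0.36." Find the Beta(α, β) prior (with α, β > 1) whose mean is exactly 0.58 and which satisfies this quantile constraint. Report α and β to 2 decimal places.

α ≈ 2.05, β ≈ 1.48

With mean 0.58 fixed, write α = 0.58s, β = 0.42s where s = α+β.
Need P(θ < 0.36) = 0.2 under Beta(0.58s, 0.42s). Normal approximation: (q−m)/√(m(1−m)/s) ≈ z_{0.2} = -0.842, so s ≈ 0.58·0.42·(-0.842)²/(0.36−0.58)² = 3.6.
At s = 3.6: P(θ<0.36) ≈ 0.199. Adjusting to match 0.2 gives s ≈ 3.53.
So α = 0.58·3.53 ≈ 2.05, β = 0.42·3.53 ≈ 1.48.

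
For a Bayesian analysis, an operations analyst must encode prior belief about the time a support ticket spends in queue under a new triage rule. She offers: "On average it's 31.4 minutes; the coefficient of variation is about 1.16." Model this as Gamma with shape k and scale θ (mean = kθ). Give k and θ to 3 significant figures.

k ≈ 0.743, θ ≈ 42.3

For Gamma(k, scale θ): mean = kθ, variance = kθ², so CV = 1/√k.
CV = 1.16, hence k = 1/CV² = 0.743.
Then θ = mean/k = 31.4/0.743 = 42.3.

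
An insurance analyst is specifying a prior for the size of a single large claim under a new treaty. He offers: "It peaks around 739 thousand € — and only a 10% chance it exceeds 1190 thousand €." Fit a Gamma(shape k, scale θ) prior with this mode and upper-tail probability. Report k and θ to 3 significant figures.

Gamma(k,θ) with k>1 has mode (k−1)θ, so θ = 739/(k−1).
Need P(X < 1190) = 0.9 with θ tied to k this way. Start at k = 2, θ = 739: P(X<1190) ≈ 0.478.
Too low — raise k to concentrate. Iterating converges to k ≈ 9.28.
Then θ = 739/(9.28−1) ≈ 89.2.

k ≈ 9.28, θ ≈ 89.2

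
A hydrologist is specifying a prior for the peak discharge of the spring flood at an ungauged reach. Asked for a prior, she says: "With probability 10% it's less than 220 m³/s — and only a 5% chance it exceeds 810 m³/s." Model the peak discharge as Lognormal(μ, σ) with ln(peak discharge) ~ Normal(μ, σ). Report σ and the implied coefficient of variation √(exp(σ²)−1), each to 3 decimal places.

If T ~ Lognormal(μ,σ) then ln T ~ Normal(μ,σ), so the p-quantile of ln T is μ + z_p·σ.
ln(220) = 5.394 and ln(810) = 6.697; z_{0.1} = -1.282, z_{0.95} = 1.645.
σ = (6.697 − 5.394)/(1.645 − (-1.282)) = 0.445.
μ = 5.394 − (-1.282)·0.445 = 5.964.
CV = √(exp(σ²)−1) = √(exp(0.1984)−1) = 0.468.

σ ≈ 0.445, CV ≈ 0.468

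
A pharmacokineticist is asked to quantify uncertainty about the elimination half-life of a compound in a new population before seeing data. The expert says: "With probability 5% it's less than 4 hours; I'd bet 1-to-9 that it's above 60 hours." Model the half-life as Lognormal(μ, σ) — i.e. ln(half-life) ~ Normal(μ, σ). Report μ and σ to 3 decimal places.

μ ≈ 2.908, σ ≈ 0.925

If T ~ Lognormal(μ,σ) then ln T ~ Normal(μ,σ), so the p-quantile of ln T is μ + z_p·σ.
ln(4) = 1.386 and ln(60) = 4.094; z_{0.05} = -1.645, z_{0.9} = 1.282.
σ = (4.094 − 1.386)/(1.282 − (-1.645)) = 0.925.
μ = 1.386 − (-1.645)·0.925 = 2.908.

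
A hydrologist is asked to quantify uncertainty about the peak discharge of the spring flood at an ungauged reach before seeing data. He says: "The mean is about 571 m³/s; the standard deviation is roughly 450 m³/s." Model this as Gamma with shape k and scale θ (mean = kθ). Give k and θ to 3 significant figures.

k ≈ 1.61, θ ≈ 355

For Gamma(k, scale θ): mean = kθ, variance = kθ², so CV = 1/√k.
CV = SD/mean = 450/571 = 0.7881, hence k = 1/CV² = 1.61.
Then θ = mean/k = 571/1.61 = 355.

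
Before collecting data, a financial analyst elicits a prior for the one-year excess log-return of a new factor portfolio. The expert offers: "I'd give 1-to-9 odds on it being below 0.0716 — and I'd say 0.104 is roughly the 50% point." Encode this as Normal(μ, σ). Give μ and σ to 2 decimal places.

The p-quantile of Normal(μ,σ) is μ + z_p·σ, with z_{0.1} = -1.282 and z_{0.5} = 0.
Eliminate σ: μ = (z₂·x₁ − z₁·x₂)/(z₂ − z₁) = (0·0.0716 − (-1.282)·0.104)/1.282 = 0.10.
Then σ = (x₂ − x₁)/(z₂ − z₁) = (0.104 − 0.0716)/1.282 = 0.03.

μ = 0.10, σ = 0.03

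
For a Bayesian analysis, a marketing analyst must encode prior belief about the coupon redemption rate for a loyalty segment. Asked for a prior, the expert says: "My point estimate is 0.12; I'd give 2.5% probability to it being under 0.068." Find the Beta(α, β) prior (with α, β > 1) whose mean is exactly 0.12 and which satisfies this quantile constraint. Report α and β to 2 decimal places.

With mean 0.12 fixed, write α = 0.12s, β = 0.88s where s = α+β.
Need P(θ < 0.068) = 0.025 under Beta(0.12s, 0.88s). Normal approximation: (q−m)/√(m(1−m)/s) ≈ z_{0.025} = -1.96, so s ≈ 0.12·0.88·(-1.96)²/(0.068−0.12)² = 150.0.
At s = 150.0: P(θ<0.068) ≈ 0.013. Adjusting to match 0.025 gives s ≈ 117.83.
So α = 0.12·117.83 ≈ 14.14, β = 0.88·117.83 ≈ 103.69.

α ≈ 14.14, β ≈ 103.69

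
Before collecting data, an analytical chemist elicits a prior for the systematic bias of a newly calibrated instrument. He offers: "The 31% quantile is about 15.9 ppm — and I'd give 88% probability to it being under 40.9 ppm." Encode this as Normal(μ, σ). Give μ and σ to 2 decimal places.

For Normal(μ,σ), the p-quantile is μ + z_p·σ. Here z_{0.31} = -0.4959, z_{0.88} = 1.175.
So 15.9 = μ − 0.4959σ and 40.9 = μ + 1.175σ.
Subtracting: σ = (40.9 − 15.9)/(1.175 − (-0.4959)) = 14.96.
Then μ = 15.9 − (-0.4959)·14.96 = 23.32.

μ = 23.32, σ = 14.96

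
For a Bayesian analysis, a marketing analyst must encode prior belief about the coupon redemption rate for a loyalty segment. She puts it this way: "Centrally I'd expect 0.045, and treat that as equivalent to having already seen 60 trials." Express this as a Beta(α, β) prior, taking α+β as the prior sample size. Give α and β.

Under the effective-sample-size interpretation, Beta(α, β) has prior mean α/(α+β) and prior sample size α+β.
So α+β = 60 and α/(α+β) = 0.045, giving α = 0.045·60 = 2.7 and β = 60 − 2.7 = 57.3.

α = 2.7, β = 57.3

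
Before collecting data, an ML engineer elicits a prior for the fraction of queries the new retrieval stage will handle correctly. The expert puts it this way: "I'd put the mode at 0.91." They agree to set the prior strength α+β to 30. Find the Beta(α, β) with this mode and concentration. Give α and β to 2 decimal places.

α = 26.48, β = 3.52

For α,β > 1 the Beta mode is (α−1)/(α+β−2). With α+β = 30, the mode is (α−1)/28.
Set (α−1)/28 = 0.91 → α = 1 + 0.91·28 = 26.48.
β = 30 − α = 3.52.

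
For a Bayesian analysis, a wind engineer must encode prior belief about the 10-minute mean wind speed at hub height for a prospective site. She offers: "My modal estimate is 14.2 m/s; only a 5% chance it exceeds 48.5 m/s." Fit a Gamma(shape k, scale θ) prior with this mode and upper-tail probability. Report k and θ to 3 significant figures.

Gamma(k,θ) with k>1 has mode (k−1)θ, so θ = 14.2/(k−1).
Need P(X < 48.5) = 0.95 with θ tied to k this way. Start at k = 2, θ = 14.2: P(X<48.5) ≈ 0.855.
Too low — raise k to concentrate. Iterating converges to k ≈ 2.72.
Then θ = 14.2/(2.72−1) ≈ 8.26.

k ≈ 2.72, θ ≈ 8.26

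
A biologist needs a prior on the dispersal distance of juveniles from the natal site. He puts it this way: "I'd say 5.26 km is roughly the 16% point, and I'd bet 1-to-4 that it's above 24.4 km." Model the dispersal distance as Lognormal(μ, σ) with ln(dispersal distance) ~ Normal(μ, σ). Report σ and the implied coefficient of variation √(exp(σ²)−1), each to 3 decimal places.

σ ≈ 0.836, CV ≈ 1.005

If T ~ Lognormal(μ,σ) then ln T ~ Normal(μ,σ), so the p-quantile of ln T is μ + z_p·σ.
ln(5.26) = 1.66 and ln(24.4) = 3.195; z_{0.16} = -0.9945, z_{0.8} = 0.8416.
σ = (3.195 − 1.66)/(0.8416 − (-0.9945)) = 0.836.
μ = 1.66 − (-0.9945)·0.836 = 2.491.
CV = √(exp(σ²)−1) = √(exp(0.6984)−1) = 1.005.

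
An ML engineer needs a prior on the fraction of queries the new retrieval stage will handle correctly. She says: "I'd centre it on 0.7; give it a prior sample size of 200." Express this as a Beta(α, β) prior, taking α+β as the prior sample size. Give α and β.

Under the effective-sample-size interpretation, Beta(α, β) has prior mean α/(α+β) and prior sample size α+β.
So α+β = 200 and α/(α+β) = 0.7, giving α = 0.7·200 = 140 and β = 200 − 140 = 60.

α = 140, β = 60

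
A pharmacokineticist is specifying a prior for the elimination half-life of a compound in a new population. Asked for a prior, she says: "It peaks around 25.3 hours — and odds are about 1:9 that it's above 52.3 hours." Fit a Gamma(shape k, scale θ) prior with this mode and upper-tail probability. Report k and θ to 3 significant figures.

k ≈ 4.64, θ ≈ 6.95

Gamma(k,θ) with k>1 has mode (k−1)θ, so θ = 25.3/(k−1).
Need P(X < 52.3) = 0.9 with θ tied to k this way. Start at k = 2, θ = 25.3: P(X<52.3) ≈ 0.612.
Too low — raise k to concentrate. Iterating converges to k ≈ 4.64.
Then θ = 25.3/(4.64−1) ≈ 6.95.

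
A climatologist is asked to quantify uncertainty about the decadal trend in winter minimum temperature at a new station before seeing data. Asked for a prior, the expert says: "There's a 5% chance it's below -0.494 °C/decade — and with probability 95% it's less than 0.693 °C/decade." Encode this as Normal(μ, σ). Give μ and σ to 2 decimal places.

μ = 0.10, σ = 0.36

The p-quantile of Normal(μ,σ) is μ + z_p·σ, with z_{0.05} = -1.645 and z_{0.95} = 1.645.
Eliminate σ: μ = (z₂·x₁ − z₁·x₂)/(z₂ − z₁) = (1.645·-0.494 − (-1.645)·0.693)/3.29 = 0.10.
Then σ = (x₂ − x₁)/(z₂ − z₁) = (0.693 − -0.494)/3.29 = 0.36.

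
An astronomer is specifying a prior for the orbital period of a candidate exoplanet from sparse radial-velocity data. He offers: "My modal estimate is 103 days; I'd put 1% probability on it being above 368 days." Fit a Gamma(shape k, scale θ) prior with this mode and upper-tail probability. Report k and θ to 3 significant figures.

Gamma(k,θ) with k>1 has mode (k−1)θ, so θ = 103/(k−1).
Need P(X < 368) = 0.99 with θ tied to k this way. Start at k = 2, θ = 103: P(X<368) ≈ 0.872.
Too low — raise k to concentrate. Iterating converges to k ≈ 3.66.
Then θ = 103/(3.66−1) ≈ 38.8.

k ≈ 3.66, θ ≈ 38.8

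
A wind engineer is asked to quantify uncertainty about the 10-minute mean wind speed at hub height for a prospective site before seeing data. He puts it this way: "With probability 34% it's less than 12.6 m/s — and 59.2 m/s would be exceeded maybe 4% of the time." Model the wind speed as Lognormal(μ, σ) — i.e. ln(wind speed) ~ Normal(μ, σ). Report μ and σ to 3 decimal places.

μ ≈ 2.829, σ ≈ 0.715

If T ~ Lognormal(μ,σ) then ln T ~ Normal(μ,σ), so the p-quantile of ln T is μ + z_p·σ.
ln(12.6) = 2.534 and ln(59.2) = 4.081; z_{0.34} = -0.4125, z_{0.96} = 1.751.
σ = (4.081 − 2.534)/(1.751 − (-0.4125)) = 0.715.
μ = 2.534 − (-0.4125)·0.715 = 2.829.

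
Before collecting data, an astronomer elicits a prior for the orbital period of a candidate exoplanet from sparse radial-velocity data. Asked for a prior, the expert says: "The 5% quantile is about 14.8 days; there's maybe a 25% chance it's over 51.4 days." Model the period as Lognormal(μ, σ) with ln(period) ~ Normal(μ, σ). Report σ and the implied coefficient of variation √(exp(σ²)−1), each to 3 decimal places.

σ ≈ 0.537, CV ≈ 0.578

If T ~ Lognormal(μ,σ) then ln T ~ Normal(μ,σ), so the p-quantile of ln T is μ + z_p·σ.
ln(14.8) = 2.695 and ln(51.4) = 3.94; z_{0.05} = -1.645, z_{0.75} = 0.6745.
σ = (3.94 − 2.695)/(0.6745 − (-1.645)) = 0.537.
μ = 2.695 − (-1.645)·0.537 = 3.578.
CV = √(exp(σ²)−1) = √(exp(0.2881)−1) = 0.578.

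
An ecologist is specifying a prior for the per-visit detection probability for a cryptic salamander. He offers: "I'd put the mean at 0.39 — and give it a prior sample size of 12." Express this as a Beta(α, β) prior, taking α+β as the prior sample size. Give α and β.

Under the effective-sample-size interpretation, Beta(α, β) has prior mean α/(α+β) and prior sample size α+β.
So α+β = 12 and α/(α+β) = 0.39, giving α = 0.39·12 = 4.68 and β = 12 − 4.68 = 7.32.

α = 4.68, β = 7.32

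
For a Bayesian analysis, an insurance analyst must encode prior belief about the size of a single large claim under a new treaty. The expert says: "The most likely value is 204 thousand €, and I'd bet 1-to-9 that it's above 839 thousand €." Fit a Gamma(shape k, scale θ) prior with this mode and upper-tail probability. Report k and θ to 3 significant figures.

Gamma(k,θ) with k>1 has mode (k−1)θ, so θ = 204/(k−1).
Need P(X < 839) = 0.9 with θ tied to k this way. Start at k = 2, θ = 204: P(X<839) ≈ 0.916.
Too high — lower k to spread out. Iterating converges to k ≈ 1.91.
Then θ = 204/(1.91−1) ≈ 223.

k ≈ 1.91, θ ≈ 223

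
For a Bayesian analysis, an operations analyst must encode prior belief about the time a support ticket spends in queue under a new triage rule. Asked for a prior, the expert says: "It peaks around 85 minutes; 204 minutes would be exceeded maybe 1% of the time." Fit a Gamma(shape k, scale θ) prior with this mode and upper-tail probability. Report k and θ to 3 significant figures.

k ≈ 7.18, θ ≈ 13.8

Gamma(k,θ) with k>1 has mode (k−1)θ, so θ = 85/(k−1).
Need P(X < 204) = 0.99 with θ tied to k this way. Start at k = 2, θ = 85: P(X<204) ≈ 0.692.
Too low — raise k to concentrate. Iterating converges to k ≈ 7.18.
Then θ = 85/(7.18−1) ≈ 13.8.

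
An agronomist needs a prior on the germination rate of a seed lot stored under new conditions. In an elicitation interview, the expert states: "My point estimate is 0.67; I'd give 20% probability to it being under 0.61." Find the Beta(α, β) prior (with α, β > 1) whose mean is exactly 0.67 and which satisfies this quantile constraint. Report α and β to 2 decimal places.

α ≈ 28.40, β ≈ 13.99

With mean 0.67 fixed, write α = 0.67s, β = 0.33s where s = α+β.
Need P(θ < 0.61) = 0.2 under Beta(0.67s, 0.33s). Normal approximation: (q−m)/√(m(1−m)/s) ≈ z_{0.2} = -0.842, so s ≈ 0.67·0.33·(-0.842)²/(0.61−0.67)² = 43.5.
At s = 43.5: P(θ<0.61) ≈ 0.197. Adjusting to match 0.2 gives s ≈ 42.38.
So α = 0.67·42.38 ≈ 28.40, β = 0.33·42.38 ≈ 13.99.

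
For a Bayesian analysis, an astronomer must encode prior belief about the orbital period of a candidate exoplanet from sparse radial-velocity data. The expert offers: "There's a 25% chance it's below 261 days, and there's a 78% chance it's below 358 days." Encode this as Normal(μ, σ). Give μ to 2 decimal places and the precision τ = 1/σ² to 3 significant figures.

μ = 306.22, τ = 0.000222

The p-quantile of Normal(μ,σ) is μ + z_p·σ, with z_{0.25} = -0.6745 and z_{0.78} = 0.7722.
Eliminate σ: μ = (z₂·x₁ − z₁·x₂)/(z₂ − z₁) = (0.7722·261 − (-0.6745)·358)/1.447 = 306.22.
Then σ = (x₂ − x₁)/(z₂ − z₁) = (358 − 261)/1.447 = 67.05.
Precision τ = 1/σ² = 1/67.05² = 0.000222.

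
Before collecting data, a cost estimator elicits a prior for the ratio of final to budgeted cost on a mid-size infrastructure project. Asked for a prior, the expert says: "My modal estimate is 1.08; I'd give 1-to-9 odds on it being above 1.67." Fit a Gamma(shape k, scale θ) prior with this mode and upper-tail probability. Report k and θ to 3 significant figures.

k ≈ 10.8, θ ≈ 0.11

Gamma(k,θ) with k>1 has mode (k−1)θ, so θ = 1.08/(k−1).
Need P(X < 1.67) = 0.9 with θ tied to k this way. Start at k = 2, θ = 1.08: P(X<1.67) ≈ 0.458.
Too low — raise k to concentrate. Iterating converges to k ≈ 10.8.
Then θ = 1.08/(10.8−1) ≈ 0.11.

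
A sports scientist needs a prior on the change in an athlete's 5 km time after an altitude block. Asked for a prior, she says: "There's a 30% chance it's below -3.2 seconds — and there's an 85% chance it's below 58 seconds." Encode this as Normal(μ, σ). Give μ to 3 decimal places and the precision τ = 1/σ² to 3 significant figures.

For Normal(μ,σ), the p-quantile is μ + z_p·σ. Here z_{0.3} = -0.5244, z_{0.85} = 1.036.
So -3.2 = μ − 0.5244σ and 58 = μ + 1.036σ.
Subtracting: σ = (58 − -3.2)/(1.036 − (-0.5244)) = 39.210.
Then μ = -3.2 − (-0.5244)·39.210 = 17.362.
Precision τ = 1/σ² = 1/39.21² = 0.00065.

μ = 17.362, τ = 0.00065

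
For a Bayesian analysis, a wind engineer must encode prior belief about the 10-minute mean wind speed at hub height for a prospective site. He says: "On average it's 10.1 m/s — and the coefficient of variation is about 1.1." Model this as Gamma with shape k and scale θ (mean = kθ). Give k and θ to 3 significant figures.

k ≈ 0.826, θ ≈ 12.2

For Gamma(k, scale θ): mean = kθ, variance = kθ², so CV = 1/√k.
CV = 1.1, hence k = 1/CV² = 0.826.
Then θ = mean/k = 10.1/0.826 = 12.2.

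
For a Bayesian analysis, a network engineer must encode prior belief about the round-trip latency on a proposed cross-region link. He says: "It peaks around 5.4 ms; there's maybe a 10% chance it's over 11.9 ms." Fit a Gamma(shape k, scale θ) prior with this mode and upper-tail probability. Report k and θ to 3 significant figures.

Gamma(k,θ) with k>1 has mode (k−1)θ, so θ = 5.4/(k−1).
Need P(X < 11.9) = 0.9 with θ tied to k this way. Start at k = 2, θ = 5.4: P(X<11.9) ≈ 0.646.
Too low — raise k to concentrate. Iterating converges to k ≈ 4.08.
Then θ = 5.4/(4.08−1) ≈ 1.75.

k ≈ 4.08, θ ≈ 1.75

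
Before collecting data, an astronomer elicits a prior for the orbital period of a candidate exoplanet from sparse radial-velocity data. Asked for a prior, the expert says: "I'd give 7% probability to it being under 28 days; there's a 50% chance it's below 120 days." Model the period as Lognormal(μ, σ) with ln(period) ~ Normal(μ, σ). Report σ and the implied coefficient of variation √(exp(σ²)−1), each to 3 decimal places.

If T ~ Lognormal(μ,σ) then ln T ~ Normal(μ,σ), so the p-quantile of ln T is μ + z_p·σ.
ln(28) = 3.332 and ln(120) = 4.787; z_{0.07} = -1.476, z_{0.5} = 0.
σ = (4.787 − 3.332)/(0 − (-1.476)) = 0.986.
μ = 3.332 − (-1.476)·0.986 = 4.787.
CV = √(exp(σ²)−1) = √(exp(0.9724)−1) = 1.282.

σ ≈ 0.986, CV ≈ 1.282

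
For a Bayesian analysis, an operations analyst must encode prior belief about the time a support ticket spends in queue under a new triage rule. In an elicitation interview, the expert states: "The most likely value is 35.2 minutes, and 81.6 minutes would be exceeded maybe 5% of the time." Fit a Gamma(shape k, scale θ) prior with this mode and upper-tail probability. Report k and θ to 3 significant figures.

k ≈ 4.87, θ ≈ 9.09

Gamma(k,θ) with k>1 has mode (k−1)θ, so θ = 35.2/(k−1).
Need P(X < 81.6) = 0.95 with θ tied to k this way. Start at k = 2, θ = 35.2: P(X<81.6) ≈ 0.673.
Too low — raise k to concentrate. Iterating converges to k ≈ 4.87.
Then θ = 35.2/(4.87−1) ≈ 9.09.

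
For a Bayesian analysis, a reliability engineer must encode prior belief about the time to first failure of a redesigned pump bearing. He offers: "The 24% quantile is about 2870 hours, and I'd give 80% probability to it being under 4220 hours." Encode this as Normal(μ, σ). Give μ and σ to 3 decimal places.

For Normal(μ,σ), the p-quantile is μ + z_p·σ. Here z_{0.24} = -0.7063, z_{0.8} = 0.8416.
So 2870 = μ − 0.7063σ and 4220 = μ + 0.8416σ.
Subtracting: σ = (4220 − 2870)/(0.8416 − (-0.7063)) = 872.136.
Then μ = 2870 − (-0.7063)·872.136 = 3485.992.

μ = 3485.992, σ = 872.136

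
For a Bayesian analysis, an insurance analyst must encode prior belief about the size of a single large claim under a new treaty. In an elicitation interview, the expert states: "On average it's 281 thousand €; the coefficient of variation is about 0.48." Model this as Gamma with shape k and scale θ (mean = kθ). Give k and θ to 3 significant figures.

For Gamma(k, scale θ): mean = kθ, variance = kθ², so CV = 1/√k.
CV = 0.48, hence k = 1/CV² = 4.34.
Then θ = mean/k = 281/4.34 = 64.7.

k ≈ 4.34, θ ≈ 64.7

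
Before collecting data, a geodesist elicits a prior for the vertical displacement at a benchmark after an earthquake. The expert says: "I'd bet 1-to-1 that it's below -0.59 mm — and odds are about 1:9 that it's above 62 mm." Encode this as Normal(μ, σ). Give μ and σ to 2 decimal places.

For Normal(μ,σ), the p-quantile is μ + z_p·σ. Here z_{0.5} = 0, z_{0.9} = 1.282.
So -0.59 = μ + 0σ and 62 = μ + 1.282σ.
Subtracting: σ = (62 − -0.59)/(1.282 − (0)) = 48.84.
Then μ = -0.59 − (0)·48.84 = -0.59.

μ = -0.59, σ = 48.84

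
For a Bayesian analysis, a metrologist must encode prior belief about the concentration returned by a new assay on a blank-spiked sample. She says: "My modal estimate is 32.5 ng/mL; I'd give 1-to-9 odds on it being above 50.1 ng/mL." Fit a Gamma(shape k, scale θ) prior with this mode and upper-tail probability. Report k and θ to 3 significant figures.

k ≈ 11, θ ≈ 3.26

Gamma(k,θ) with k>1 has mode (k−1)θ, so θ = 32.5/(k−1).
Need P(X < 50.1) = 0.9 with θ tied to k this way. Start at k = 2, θ = 32.5: P(X<50.1) ≈ 0.456.
Too low — raise k to concentrate. Iterating converges to k ≈ 11.
Then θ = 32.5/(11−1) ≈ 3.26.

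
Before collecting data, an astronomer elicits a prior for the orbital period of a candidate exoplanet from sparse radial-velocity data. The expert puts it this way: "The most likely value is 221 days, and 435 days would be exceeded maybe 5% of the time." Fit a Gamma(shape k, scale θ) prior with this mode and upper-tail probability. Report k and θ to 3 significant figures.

Gamma(k,θ) with k>1 has mode (k−1)θ, so θ = 221/(k−1).
Need P(X < 435) = 0.95 with θ tied to k this way. Start at k = 2, θ = 221: P(X<435) ≈ 0.585.
Too low — raise k to concentrate. Iterating converges to k ≈ 7.05.
Then θ = 221/(7.05−1) ≈ 36.5.

k ≈ 7.05, θ ≈ 36.5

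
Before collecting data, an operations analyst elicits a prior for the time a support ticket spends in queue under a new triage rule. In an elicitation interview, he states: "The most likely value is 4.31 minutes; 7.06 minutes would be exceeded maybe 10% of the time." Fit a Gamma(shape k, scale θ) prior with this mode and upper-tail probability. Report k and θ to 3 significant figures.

k ≈ 8.74, θ ≈ 0.557

Gamma(k,θ) with k>1 has mode (k−1)θ, so θ = 4.31/(k−1).
Need P(X < 7.06) = 0.9 with θ tied to k this way. Start at k = 2, θ = 4.31: P(X<7.06) ≈ 0.487.
Too low — raise k to concentrate. Iterating converges to k ≈ 8.74.
Then θ = 4.31/(8.74−1) ≈ 0.557.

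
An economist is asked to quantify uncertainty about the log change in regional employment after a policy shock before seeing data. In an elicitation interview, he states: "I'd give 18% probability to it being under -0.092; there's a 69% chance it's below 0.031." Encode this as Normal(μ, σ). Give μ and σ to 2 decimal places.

μ = -0.01, σ = 0.09

The p-quantile of Normal(μ,σ) is μ + z_p·σ, with z_{0.18} = -0.9154 and z_{0.69} = 0.4959.
Eliminate σ: μ = (z₂·x₁ − z₁·x₂)/(z₂ − z₁) = (0.4959·-0.092 − (-0.9154)·0.031)/1.411 = -0.01.
Then σ = (x₂ − x₁)/(z₂ − z₁) = (0.031 − -0.092)/1.411 = 0.09.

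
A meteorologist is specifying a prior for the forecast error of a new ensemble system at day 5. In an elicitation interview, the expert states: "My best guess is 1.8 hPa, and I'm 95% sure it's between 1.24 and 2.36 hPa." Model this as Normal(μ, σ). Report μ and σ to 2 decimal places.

A symmetric 95% interval runs μ ± z·σ with z = 1.96.
Half-width = 0.56, so σ = 0.56/1.96 = 0.29.
μ is the stated best guess, 1.80.

μ = 1.80, σ = 0.29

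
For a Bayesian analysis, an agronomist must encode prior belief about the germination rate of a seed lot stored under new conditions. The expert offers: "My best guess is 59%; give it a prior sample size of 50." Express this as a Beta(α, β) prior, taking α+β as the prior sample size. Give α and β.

α = 29.5, β = 20.5

Under the effective-sample-size interpretation, Beta(α, β) has prior mean α/(α+β) and prior sample size α+β.
So α+β = 50 and α/(α+β) = 0.59, giving α = 0.59·50 = 29.5 and β = 50 − 29.5 = 20.5.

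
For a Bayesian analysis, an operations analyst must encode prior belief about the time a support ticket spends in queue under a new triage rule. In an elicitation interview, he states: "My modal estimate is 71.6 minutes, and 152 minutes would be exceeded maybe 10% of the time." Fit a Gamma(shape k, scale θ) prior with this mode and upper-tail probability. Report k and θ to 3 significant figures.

k ≈ 4.39, θ ≈ 21.1

Gamma(k,θ) with k>1 has mode (k−1)θ, so θ = 71.6/(k−1).
Need P(X < 152) = 0.9 with θ tied to k this way. Start at k = 2, θ = 71.6: P(X<152) ≈ 0.626.
Too low — raise k to concentrate. Iterating converges to k ≈ 4.39.
Then θ = 71.6/(4.39−1) ≈ 21.1.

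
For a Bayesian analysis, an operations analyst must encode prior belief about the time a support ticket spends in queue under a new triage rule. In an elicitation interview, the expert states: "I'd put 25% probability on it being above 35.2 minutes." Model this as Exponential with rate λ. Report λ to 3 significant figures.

λ ≈ 0.0394

P(T > 35.2) = e^(−λ·35.2) = 0.25, so λ = −ln(0.25)/35.2 = 0.0394.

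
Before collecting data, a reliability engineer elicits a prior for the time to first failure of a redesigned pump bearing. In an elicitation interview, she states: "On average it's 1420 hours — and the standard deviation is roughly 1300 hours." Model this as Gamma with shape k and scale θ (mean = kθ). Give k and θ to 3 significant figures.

k ≈ 1.19, θ ≈ 1190

For Gamma(k, scale θ): mean = kθ, variance = kθ², so CV = 1/√k.
CV = SD/mean = 1300/1420 = 0.9155, hence k = 1/CV² = 1.19.
Then θ = mean/k = 1420/1.19 = 1190.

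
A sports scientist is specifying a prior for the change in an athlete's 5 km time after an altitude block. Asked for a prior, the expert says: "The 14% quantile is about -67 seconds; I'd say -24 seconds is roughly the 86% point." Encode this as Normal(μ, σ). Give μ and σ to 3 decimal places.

The p-quantile of Normal(μ,σ) is μ + z_p·σ, with z_{0.14} = -1.08 and z_{0.86} = 1.08.
Eliminate σ: μ = (z₂·x₁ − z₁·x₂)/(z₂ − z₁) = (1.08·-67 − (-1.08)·-24)/2.161 = -45.500.
Then σ = (x₂ − x₁)/(z₂ − z₁) = (-24 − -67)/2.161 = 19.902.

μ = -45.500, σ = 19.902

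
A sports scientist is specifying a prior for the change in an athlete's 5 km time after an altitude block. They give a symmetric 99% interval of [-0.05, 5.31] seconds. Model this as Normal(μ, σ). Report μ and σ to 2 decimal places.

A symmetric 99% interval runs μ ± z·σ with z = 2.576.
Half-width = 2.68, so σ = 2.68/2.576 = 1.04.
μ is the interval midpoint, 2.63.

μ = 2.63, σ = 1.04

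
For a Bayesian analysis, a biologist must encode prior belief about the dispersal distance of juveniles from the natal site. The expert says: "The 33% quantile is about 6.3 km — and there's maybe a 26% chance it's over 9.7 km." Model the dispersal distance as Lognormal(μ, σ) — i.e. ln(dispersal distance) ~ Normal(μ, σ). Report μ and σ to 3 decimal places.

If T ~ Lognormal(μ,σ) then ln T ~ Normal(μ,σ), so the p-quantile of ln T is μ + z_p·σ.
ln(6.3) = 1.841 and ln(9.7) = 2.272; z_{0.33} = -0.4399, z_{0.74} = 0.6433.
σ = (2.272 − 1.841)/(0.6433 − (-0.4399)) = 0.398.
μ = 1.841 − (-0.4399)·0.398 = 2.016.

μ ≈ 2.016, σ ≈ 0.398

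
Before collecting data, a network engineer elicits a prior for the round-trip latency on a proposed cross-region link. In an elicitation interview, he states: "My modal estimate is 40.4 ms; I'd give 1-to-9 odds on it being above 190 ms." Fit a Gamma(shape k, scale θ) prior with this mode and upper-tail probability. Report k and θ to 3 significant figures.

k ≈ 1.75, θ ≈ 54.2

Gamma(k,θ) with k>1 has mode (k−1)θ, so θ = 40.4/(k−1).
Need P(X < 190) = 0.9 with θ tied to k this way. Start at k = 2, θ = 40.4: P(X<190) ≈ 0.948.
Too high — lower k to spread out. Iterating converges to k ≈ 1.75.
Then θ = 40.4/(1.75−1) ≈ 54.2.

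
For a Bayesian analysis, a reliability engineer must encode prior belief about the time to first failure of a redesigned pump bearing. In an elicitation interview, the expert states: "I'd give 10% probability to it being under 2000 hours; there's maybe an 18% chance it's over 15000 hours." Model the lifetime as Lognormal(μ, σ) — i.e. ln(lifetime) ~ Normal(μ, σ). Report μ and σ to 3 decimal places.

μ ≈ 8.776, σ ≈ 0.917

If T ~ Lognormal(μ,σ) then ln T ~ Normal(μ,σ), so the p-quantile of ln T is μ + z_p·σ.
ln(2000) = 7.601 and ln(15000) = 9.616; z_{0.1} = -1.282, z_{0.82} = 0.9154.
σ = (9.616 − 7.601)/(0.9154 − (-1.282)) = 0.917.
μ = 7.601 − (-1.282)·0.917 = 8.776.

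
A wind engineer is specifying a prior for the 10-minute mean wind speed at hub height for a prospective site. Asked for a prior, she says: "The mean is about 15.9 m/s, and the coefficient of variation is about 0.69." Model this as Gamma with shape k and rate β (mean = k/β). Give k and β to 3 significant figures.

k ≈ 2.1, β ≈ 0.132

For Gamma(k, rate β): mean = k/β, variance = k/β², so CV = 1/√k.
CV = 0.69, hence k = 1/CV² = 2.1.
Then β = k/mean = 2.1/15.9 = 0.132.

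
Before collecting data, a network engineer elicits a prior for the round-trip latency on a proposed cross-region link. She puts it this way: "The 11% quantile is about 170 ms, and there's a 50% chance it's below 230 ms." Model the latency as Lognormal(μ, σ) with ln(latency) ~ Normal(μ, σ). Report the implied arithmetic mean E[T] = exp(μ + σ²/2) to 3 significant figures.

If T ~ Lognormal(μ,σ) then ln T ~ Normal(μ,σ), so the p-quantile of ln T is μ + z_p·σ.
ln(170) = 5.136 and ln(230) = 5.438; z_{0.11} = -1.227, z_{0.5} = 0.
σ = (5.438 − 5.136)/(0 − (-1.227)) = 0.246.
μ = 5.136 − (-1.227)·0.246 = 5.438.
E[T] = exp(μ + σ²/2) = exp(5.438 + 0.0304) = 237 ms.

E[T] ≈ 237 ms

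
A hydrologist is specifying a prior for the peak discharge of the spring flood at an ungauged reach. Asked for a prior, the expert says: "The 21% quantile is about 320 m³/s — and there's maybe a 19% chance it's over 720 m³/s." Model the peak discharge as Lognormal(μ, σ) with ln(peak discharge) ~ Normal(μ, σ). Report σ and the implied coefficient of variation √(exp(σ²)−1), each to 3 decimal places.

If T ~ Lognormal(μ,σ) then ln T ~ Normal(μ,σ), so the p-quantile of ln T is μ + z_p·σ.
ln(320) = 5.768 and ln(720) = 6.579; z_{0.21} = -0.8064, z_{0.81} = 0.8779.
σ = (6.579 − 5.768)/(0.8779 − (-0.8064)) = 0.481.
μ = 5.768 − (-0.8064)·0.481 = 6.157.
CV = √(exp(σ²)−1) = √(exp(0.2318)−1) = 0.511.

σ ≈ 0.481, CV ≈ 0.511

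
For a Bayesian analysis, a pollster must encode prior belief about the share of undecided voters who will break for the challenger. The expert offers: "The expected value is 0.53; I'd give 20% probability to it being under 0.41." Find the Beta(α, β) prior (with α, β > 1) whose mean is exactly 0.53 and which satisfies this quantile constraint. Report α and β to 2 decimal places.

α ≈ 6.51, β ≈ 5.78

With mean 0.53 fixed, write α = 0.53s, β = 0.47s where s = α+β.
Need P(θ < 0.41) = 0.2 under Beta(0.53s, 0.47s). Normal approximation: (q−m)/√(m(1−m)/s) ≈ z_{0.2} = -0.842, so s ≈ 0.53·0.47·(-0.842)²/(0.41−0.53)² = 12.3.
At s = 12.3: P(θ<0.41) ≈ 0.200. Adjusting to match 0.2 gives s ≈ 12.29.
So α = 0.53·12.29 ≈ 6.51, β = 0.47·12.29 ≈ 5.78.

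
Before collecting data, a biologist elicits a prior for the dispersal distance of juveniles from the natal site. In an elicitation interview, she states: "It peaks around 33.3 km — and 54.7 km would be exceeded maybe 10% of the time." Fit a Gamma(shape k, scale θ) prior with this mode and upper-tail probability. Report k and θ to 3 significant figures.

Gamma(k,θ) with k>1 has mode (k−1)θ, so θ = 33.3/(k−1).
Need P(X < 54.7) = 0.9 with θ tied to k this way. Start at k = 2, θ = 33.3: P(X<54.7) ≈ 0.489.
Too low — raise k to concentrate. Iterating converges to k ≈ 8.65.
Then θ = 33.3/(8.65−1) ≈ 4.35.

k ≈ 8.65, θ ≈ 4.35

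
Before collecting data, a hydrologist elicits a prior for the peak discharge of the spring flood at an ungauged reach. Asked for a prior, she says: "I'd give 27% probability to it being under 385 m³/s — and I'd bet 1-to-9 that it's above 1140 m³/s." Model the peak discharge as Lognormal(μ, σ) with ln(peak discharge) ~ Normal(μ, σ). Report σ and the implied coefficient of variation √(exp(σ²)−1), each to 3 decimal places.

σ ≈ 0.573, CV ≈ 0.623

If T ~ Lognormal(μ,σ) then ln T ~ Normal(μ,σ), so the p-quantile of ln T is μ + z_p·σ.
ln(385) = 5.953 and ln(1140) = 7.039; z_{0.27} = -0.6128, z_{0.9} = 1.282.
σ = (7.039 − 5.953)/(1.282 − (-0.6128)) = 0.573.
μ = 5.953 − (-0.6128)·0.573 = 6.304.
CV = √(exp(σ²)−1) = √(exp(0.3284)−1) = 0.623.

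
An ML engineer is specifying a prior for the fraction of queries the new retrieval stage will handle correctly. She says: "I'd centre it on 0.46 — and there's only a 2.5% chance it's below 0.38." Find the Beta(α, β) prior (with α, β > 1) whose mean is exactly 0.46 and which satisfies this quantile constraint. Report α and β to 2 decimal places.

α ≈ 67.04, β ≈ 78.70

With mean 0.46 fixed, write α = 0.46s, β = 0.54s where s = α+β.
Need P(θ < 0.38) = 0.025 under Beta(0.46s, 0.54s). Normal approximation: (q−m)/√(m(1−m)/s) ≈ z_{0.025} = -1.96, so s ≈ 0.46·0.54·(-1.96)²/(0.38−0.46)² = 149.1.
At s = 149.1: P(θ<0.38) ≈ 0.024. Adjusting to match 0.025 gives s ≈ 145.74.
So α = 0.46·145.74 ≈ 67.04, β = 0.54·145.74 ≈ 78.70.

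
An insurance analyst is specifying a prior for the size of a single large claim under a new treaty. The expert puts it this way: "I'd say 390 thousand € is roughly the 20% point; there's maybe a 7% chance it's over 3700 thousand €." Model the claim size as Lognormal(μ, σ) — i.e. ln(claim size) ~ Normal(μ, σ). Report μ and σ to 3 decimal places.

If T ~ Lognormal(μ,σ) then ln T ~ Normal(μ,σ), so the p-quantile of ln T is μ + z_p·σ.
ln(390) = 5.966 and ln(3700) = 8.216; z_{0.2} = -0.8416, z_{0.93} = 1.476.
σ = (8.216 − 5.966)/(1.476 − (-0.8416)) = 0.971.
μ = 5.966 − (-0.8416)·0.971 = 6.783.

μ ≈ 6.783, σ ≈ 0.971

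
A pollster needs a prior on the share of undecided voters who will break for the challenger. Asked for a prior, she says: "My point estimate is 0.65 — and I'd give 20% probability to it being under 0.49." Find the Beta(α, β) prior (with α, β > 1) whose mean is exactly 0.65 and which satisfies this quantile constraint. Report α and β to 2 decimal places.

α ≈ 3.89, β ≈ 2.09

With mean 0.65 fixed, write α = 0.65s, β = 0.35s where s = α+β.
Need P(θ < 0.49) = 0.2 under Beta(0.65s, 0.35s). Normal approximation: (q−m)/√(m(1−m)/s) ≈ z_{0.2} = -0.842, so s ≈ 0.65·0.35·(-0.842)²/(0.49−0.65)² = 6.3.
At s = 6.3: P(θ<0.49) ≈ 0.195. Adjusting to match 0.2 gives s ≈ 5.98.
So α = 0.65·5.98 ≈ 3.89, β = 0.35·5.98 ≈ 2.09.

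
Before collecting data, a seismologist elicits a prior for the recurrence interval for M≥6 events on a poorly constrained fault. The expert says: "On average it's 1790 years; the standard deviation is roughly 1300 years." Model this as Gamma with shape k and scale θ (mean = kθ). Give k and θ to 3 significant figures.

For Gamma(k, scale θ): mean = kθ, variance = kθ², so CV = 1/√k.
CV = SD/mean = 1300/1790 = 0.7263, hence k = 1/CV² = 1.9.
Then θ = mean/k = 1790/1.9 = 944.

k ≈ 1.9, θ ≈ 944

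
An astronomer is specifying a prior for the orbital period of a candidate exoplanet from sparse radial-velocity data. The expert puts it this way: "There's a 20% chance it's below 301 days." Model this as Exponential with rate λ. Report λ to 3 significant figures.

P(T < 301.0) = 1 − e^(−λ·301.0) = 0.2, so λ = −ln(1−0.2)/301.0 = −ln(0.8)/301.0 = 0.000741.

λ ≈ 0.000741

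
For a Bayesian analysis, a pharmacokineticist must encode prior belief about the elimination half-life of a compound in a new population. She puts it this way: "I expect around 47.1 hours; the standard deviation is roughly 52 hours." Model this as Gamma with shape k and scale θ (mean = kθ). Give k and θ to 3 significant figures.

k ≈ 0.82, θ ≈ 57.4

For Gamma(k, scale θ): mean = kθ, variance = kθ², so CV = 1/√k.
CV = SD/mean = 52/47.1 = 1.104, hence k = 1/CV² = 0.82.
Then θ = mean/k = 47.1/0.82 = 57.4.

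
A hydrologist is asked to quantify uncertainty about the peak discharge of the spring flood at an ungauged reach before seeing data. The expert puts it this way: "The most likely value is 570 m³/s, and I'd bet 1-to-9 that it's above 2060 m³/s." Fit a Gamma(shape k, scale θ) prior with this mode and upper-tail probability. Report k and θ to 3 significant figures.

k ≈ 2.13, θ ≈ 505

Gamma(k,θ) with k>1 has mode (k−1)θ, so θ = 570/(k−1).
Need P(X < 2060) = 0.9 with θ tied to k this way. Start at k = 2, θ = 570: P(X<2060) ≈ 0.876.
Too low — raise k to concentrate. Iterating converges to k ≈ 2.13.
Then θ = 570/(2.13−1) ≈ 505.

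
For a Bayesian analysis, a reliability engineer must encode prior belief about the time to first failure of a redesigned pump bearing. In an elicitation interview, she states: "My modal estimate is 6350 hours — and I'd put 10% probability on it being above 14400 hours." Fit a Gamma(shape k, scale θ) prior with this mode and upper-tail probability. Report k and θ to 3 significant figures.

Gamma(k,θ) with k>1 has mode (k−1)θ, so θ = 6350/(k−1).
Need P(X < 14400) = 0.9 with θ tied to k this way. Start at k = 2, θ = 6350: P(X<14400) ≈ 0.662.
Too low — raise k to concentrate. Iterating converges to k ≈ 3.87.
Then θ = 6350/(3.87−1) ≈ 2210.

k ≈ 3.87, θ ≈ 2210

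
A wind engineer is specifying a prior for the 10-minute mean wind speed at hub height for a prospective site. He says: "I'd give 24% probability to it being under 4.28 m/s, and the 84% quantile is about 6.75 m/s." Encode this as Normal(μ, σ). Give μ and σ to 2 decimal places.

For Normal(μ,σ), the p-quantile is μ + z_p·σ. Here z_{0.24} = -0.7063, z_{0.84} = 0.9945.
So 4.28 = μ − 0.7063σ and 6.75 = μ + 0.9945σ.
Subtracting: σ = (6.75 − 4.28)/(0.9945 − (-0.7063)) = 1.45.
Then μ = 4.28 − (-0.7063)·1.45 = 5.31.

μ = 5.31, σ = 1.45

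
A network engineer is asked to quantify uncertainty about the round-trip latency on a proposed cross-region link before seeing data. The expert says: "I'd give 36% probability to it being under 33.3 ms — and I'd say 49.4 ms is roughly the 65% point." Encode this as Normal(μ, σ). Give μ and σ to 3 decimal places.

μ = 41.059, σ = 21.646

The p-quantile of Normal(μ,σ) is μ + z_p·σ, with z_{0.36} = -0.3585 and z_{0.65} = 0.3853.
Eliminate σ: μ = (z₂·x₁ − z₁·x₂)/(z₂ − z₁) = (0.3853·33.3 − (-0.3585)·49.4)/0.7438 = 41.059.
Then σ = (x₂ − x₁)/(z₂ − z₁) = (49.4 − 33.3)/0.7438 = 21.646.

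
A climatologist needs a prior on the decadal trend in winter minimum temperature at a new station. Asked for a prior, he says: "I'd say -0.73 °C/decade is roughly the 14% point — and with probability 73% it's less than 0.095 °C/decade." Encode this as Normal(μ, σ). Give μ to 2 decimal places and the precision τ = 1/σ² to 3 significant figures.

The p-quantile of Normal(μ,σ) is μ + z_p·σ, with z_{0.14} = -1.08 and z_{0.73} = 0.6128.
Eliminate σ: μ = (z₂·x₁ − z₁·x₂)/(z₂ − z₁) = (0.6128·-0.73 − (-1.08)·0.095)/1.693 = -0.20.
Then σ = (x₂ − x₁)/(z₂ − z₁) = (0.095 − -0.73)/1.693 = 0.49.
Precision τ = 1/σ² = 1/0.4873² = 4.21.

μ = -0.20, τ = 4.21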